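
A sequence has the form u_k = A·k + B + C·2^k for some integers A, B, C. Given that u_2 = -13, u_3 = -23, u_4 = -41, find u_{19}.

At k = 2, 3, 4: 2A + B + 4C = -13; 3A + B + 8C = -23; 4A + B + 16C = -41.
Subtracting the first from the second: A + 4C = -10.
Subtracting the second from the third: A + 8C = -18.
Solving: C = -2, A = -2, then B = -1.
Hence u_{19} = -2·19 + (-1) + (-2)·524288 = -1048615.

-1048615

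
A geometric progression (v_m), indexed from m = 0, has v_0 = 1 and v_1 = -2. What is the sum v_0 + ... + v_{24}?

Common ratio r = -2.
v_m = 1·(-2)^(m-0).
S = 1·((-2)^25 - 1)/(-2 - 1) = 1·(-33554432 - 1)/(-3) = 11184811.

11184811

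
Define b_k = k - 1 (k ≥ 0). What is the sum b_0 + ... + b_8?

Over k = 0..8: Σk = 36.
Total = (1)·36 + (-1)·9 = 27.

27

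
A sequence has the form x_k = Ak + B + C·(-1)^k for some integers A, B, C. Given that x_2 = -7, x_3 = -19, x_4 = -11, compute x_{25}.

At k = 2, 3, 4: 2A + B + C = -7; 3A + B - C = -19; 4A + B + C = -11.
Subtracting the first from the second: A - 2C = -12.
Subtracting the second from the third: A + 2C = 8.
Solving: C = 5, A = -2, then B = -8.
Therefore x_{25} = -50 + (-8) + 5·(-1) = -63.

-63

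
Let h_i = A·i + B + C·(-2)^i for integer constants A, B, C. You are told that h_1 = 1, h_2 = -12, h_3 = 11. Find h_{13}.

Write the equations: A + B - 2C = 1; 2A + B + 4C = -12; 3A + B - 8C = 11.
Subtracting the first from the second: A + 6C = -13.
Subtracting the second from the third: A - 12C = 23.
Solving: C = -2, A = -1, then B = -2.
Therefore h_{13} = -13 + (-2) + (-2)·(-8192) = 16369.

16369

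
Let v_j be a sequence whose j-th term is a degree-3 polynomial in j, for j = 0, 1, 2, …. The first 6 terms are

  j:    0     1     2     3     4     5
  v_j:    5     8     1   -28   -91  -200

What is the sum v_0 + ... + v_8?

-2199

1st diffs: 3, -7, -29, -63, -109.
2nd diffs: -10, -22, -34, -46.
3rd diffs: -12, -12, -12 (constant).
Newton forward-difference form: v_j = 5 + 3·C(j,1) + (-10)·C(j,2) + (-12)·C(j,3).
Continuing: -367, -604, -923.
Summing j = 0..8 (9 terms) gives -2199.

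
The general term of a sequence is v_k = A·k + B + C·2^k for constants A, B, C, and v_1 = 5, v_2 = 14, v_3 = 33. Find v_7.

629

At k = 1, 2, 3: A + B + 2C = 5; 2A + B + 4C = 14; 3A + B + 8C = 33.
Subtracting the first from the second: A + 2C = 9.
Subtracting the second from the third: A + 4C = 19.
Solving: C = 5, A = -1, then B = -4.
Therefore v_7 = -7 + (-4) + 5·128 = 629.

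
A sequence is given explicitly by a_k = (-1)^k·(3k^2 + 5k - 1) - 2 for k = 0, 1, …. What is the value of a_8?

(-1)^8 = 1; 3k^2 + 5k - 1 at k=8 is 231; so a_8 = 229.

229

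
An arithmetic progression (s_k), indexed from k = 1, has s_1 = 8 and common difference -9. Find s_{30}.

s_k = 8 + (k - 1)·(-9).
s_{30} = 8 + 29·(-9) = -253.

-253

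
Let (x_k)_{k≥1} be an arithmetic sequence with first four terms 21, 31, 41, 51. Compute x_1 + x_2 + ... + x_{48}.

12288

Common difference d = 10.
x_k = 21 + (k - 1)·10.
x_{48} = 491; S = 48·(21 + 491)/2 = 12288.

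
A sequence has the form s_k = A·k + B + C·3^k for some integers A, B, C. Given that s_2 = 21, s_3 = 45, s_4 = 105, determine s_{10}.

Plug in k = 2, 3, 4: 2A + B + 9C = 21; 3A + B + 27C = 45; 4A + B + 81C = 105.
Subtracting the first from the second: A + 18C = 24.
Subtracting the second from the third: A + 54C = 60.
Solving: C = 1, A = 6, then B = 0.
Therefore s_{10} = 60 + 0 + 1·59049 = 59109.

59109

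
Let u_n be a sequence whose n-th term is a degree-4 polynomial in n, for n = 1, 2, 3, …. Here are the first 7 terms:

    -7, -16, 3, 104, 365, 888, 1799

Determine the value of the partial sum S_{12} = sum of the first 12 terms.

1st diffs: -9, 19, 101, 261, 523, 911.
2nd diffs: 28, 82, 160, 262, 388.
3rd diffs: 54, 78, 102, 126.
4th diffs: 24, 24, 24 (constant).
Newton forward-difference form: u_n = -7 + (-9)·C(n-1,1) + 28·C(n-1,2) + 54·C(n-1,3) + 24·C(n-1,4).
Continuing: …, 3248, 5409, 8480, 12683, …, u_{12} = 18264.
Summing n = 1..12 (12 terms) gives 51220.

51220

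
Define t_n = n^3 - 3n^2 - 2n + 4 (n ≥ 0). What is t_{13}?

1668

t_{13} = 1·13^3 - 3·13^2 - 2·13 + 4 = 1668.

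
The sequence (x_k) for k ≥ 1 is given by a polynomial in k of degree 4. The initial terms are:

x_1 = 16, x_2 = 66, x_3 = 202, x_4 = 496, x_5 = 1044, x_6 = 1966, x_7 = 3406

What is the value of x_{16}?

1st diffs: 50, 136, 294, 548, 922, 1440.
2nd diffs: 86, 158, 254, 374, 518.
3rd diffs: 72, 96, 120, 144.
4th diffs: 24, 24, 24 (constant).
Newton forward-difference form: x_k = 16 + 50·C(k-1,1) + 86·C(k-1,2) + 72·C(k-1,3) + 24·C(k-1,4).
At k = 16: k-1 = 15, so x_{16} = 16 + 750 + 9030 + 32760 + 32760 = 75316.

75316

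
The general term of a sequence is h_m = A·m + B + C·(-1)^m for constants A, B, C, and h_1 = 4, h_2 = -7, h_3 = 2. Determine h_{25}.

-20

Write the equations: A + B - C = 4; 2A + B + C = -7; 3A + B - C = 2.
Subtracting the first from the second: A + 2C = -11.
Subtracting the second from the third: A - 2C = 9.
Solving: C = -5, A = -1, then B = 0.
So h_m = -1·m + 0 + (-5)·(-1)^m; at m=25 this is -20.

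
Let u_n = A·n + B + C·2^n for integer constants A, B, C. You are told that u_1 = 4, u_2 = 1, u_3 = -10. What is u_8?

-977

Write the equations: A + B + 2C = 4; 2A + B + 4C = 1; 3A + B + 8C = -10.
Subtracting the first from the second: A + 2C = -3.
Subtracting the second from the third: A + 4C = -11.
Solving: C = -4, A = 5, then B = 7.
Therefore u_8 = 40 + 7 + (-4)·256 = -977.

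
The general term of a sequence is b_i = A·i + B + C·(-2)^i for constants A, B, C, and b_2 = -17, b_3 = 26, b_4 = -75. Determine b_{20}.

At i = 2, 3, 4: 2A + B + 4C = -17; 3A + B - 8C = 26; 4A + B + 16C = -75.
Subtracting the first from the second: A - 12C = 43.
Subtracting the second from the third: A + 24C = -101.
Solving: C = -4, A = -5, then B = 9.
Hence b_{20} = -5·20 + 9 + (-4)·1048576 = -4194395.

-4194395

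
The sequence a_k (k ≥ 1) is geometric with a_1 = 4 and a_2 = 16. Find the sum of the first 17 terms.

22906492244

Common ratio r = 4.
a_k = 4·4^(k-1).
S = 4·(4^17 - 1)/(4 - 1) = 4·(17179869184 - 1)/(3) = 22906492244.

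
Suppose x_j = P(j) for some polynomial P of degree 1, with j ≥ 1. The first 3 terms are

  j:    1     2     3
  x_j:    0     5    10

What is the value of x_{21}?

1st diffs: 5, 5 (constant).
So x_j = 5j - 5.
Evaluating at j = 21 gives x_{21} = 100.

100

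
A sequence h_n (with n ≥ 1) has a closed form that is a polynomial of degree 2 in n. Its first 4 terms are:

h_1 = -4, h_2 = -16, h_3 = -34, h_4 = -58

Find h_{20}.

-1258

1st diffs: -12, -18, -24.
2nd diffs: -6, -6 (constant).
So h_n = -3n^2 - 3n + 2.
Evaluating at n = 20 gives h_{20} = -1258.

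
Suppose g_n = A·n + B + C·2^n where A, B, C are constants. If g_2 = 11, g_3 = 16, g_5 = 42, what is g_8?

At n = 2, 3, 5: 2A + B + 4C = 11; 3A + B + 8C = 16; 5A + B + 32C = 42.
Subtracting the first from the second: A + 4C = 5.
Subtracting the second from the third: 2A + 24C = 26.
Solving: C = 1, A = 1, then B = 5.
Hence g_8 = 1·8 + 5 + 1·256 = 269.

269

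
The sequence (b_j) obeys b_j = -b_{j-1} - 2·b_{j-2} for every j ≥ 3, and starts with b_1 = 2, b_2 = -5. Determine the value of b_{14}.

185

Compute successive terms:
b_3 = 1; b_4 = 9; b_5 = -11; …; b_{11} = 13; b_{12} = -159; b_{13} = 133; b_{14} = 185.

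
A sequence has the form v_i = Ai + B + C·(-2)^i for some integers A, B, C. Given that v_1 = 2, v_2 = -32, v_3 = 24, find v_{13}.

40904

At i = 1, 2, 3: A + B - 2C = 2; 2A + B + 4C = -32; 3A + B - 8C = 24.
Subtracting the first from the second: A + 6C = -34.
Subtracting the second from the third: A - 12C = 56.
Solving: C = -5, A = -4, then B = -4.
So v_i = -4·i + (-4) + (-5)·(-2)^i; at i=13 this is 40904.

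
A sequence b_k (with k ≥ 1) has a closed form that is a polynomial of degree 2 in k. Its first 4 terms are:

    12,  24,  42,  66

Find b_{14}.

1st diffs: 12, 18, 24.
2nd diffs: 6, 6 (constant).
So b_k = 3k^2 + 3k + 6.
Evaluating at k = 14 gives b_{14} = 636.

636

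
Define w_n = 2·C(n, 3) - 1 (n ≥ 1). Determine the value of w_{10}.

C(10, 3) = 120, so w_{10} = 239.

239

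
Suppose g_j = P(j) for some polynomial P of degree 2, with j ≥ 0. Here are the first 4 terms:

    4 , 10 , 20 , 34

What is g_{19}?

802

1st diffs: 6, 10, 14.
2nd diffs: 4, 4 (constant).
Newton forward-difference form: g_j = 4 + 6·C(j,1) + 4·C(j,2).
At j = 19: j = 19, so g_{19} = 4 + 114 + 684 = 802.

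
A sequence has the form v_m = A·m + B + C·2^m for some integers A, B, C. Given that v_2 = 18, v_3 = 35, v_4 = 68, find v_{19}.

At m = 2, 3, 4: 2A + B + 4C = 18; 3A + B + 8C = 35; 4A + B + 16C = 68.
Subtracting the first from the second: A + 4C = 17.
Subtracting the second from the third: A + 8C = 33.
Solving: C = 4, A = 1, then B = 0.
Therefore v_{19} = 19 + 0 + 4·524288 = 2097171.

2097171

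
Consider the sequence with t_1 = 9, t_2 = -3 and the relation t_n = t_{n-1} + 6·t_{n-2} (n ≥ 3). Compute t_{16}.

Step forward from the initial values:
t_3 = 51; t_4 = 33; t_5 = 339; …; t_{13} = 1618899; t_{14} = 4733817; t_{15} = 14447211; t_{16} = 42850113.
(Characteristic roots are 3 and -2.)

42850113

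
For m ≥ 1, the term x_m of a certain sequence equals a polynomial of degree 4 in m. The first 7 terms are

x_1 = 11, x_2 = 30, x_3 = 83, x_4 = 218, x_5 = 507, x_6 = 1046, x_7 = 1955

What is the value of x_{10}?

8462

1st diffs: 19, 53, 135, 289, 539, 909.
2nd diffs: 34, 82, 154, 250, 370.
3rd diffs: 48, 72, 96, 120.
4th diffs: 24, 24, 24 (constant).
So x_m = m^4 - 2m^3 + 4m^2 + 6m + 2.
Evaluating at m = 10 gives x_{10} = 8462.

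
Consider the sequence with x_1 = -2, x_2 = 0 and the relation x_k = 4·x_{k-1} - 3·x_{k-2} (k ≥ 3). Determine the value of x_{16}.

14348904

x_3 = 6;  x_4 = 24;  x_5 = 78;  …;  x_{13} = 531438;  x_{14} = 1594320;  x_{15} = 4782966;  x_{16} = 14348904.
(Characteristic roots are 3 and 1.)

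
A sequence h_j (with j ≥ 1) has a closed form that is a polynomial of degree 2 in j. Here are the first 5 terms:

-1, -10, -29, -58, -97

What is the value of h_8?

-274

1st diffs: -9, -19, -29, -39.
2nd diffs: -10, -10, -10 (constant).
So h_j = -5j^2 + 6j - 2.
Evaluating at j = 8 gives h_8 = -274.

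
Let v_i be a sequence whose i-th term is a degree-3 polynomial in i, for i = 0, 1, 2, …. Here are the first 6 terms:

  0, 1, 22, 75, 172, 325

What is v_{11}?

1st diffs: 1, 21, 53, 97, 153.
2nd diffs: 20, 32, 44, 56.
3rd diffs: 12, 12, 12 (constant).
Newton forward-difference form: v_i = 1·C(i,1) + 20·C(i,2) + 12·C(i,3).
At i = 11: i = 11, so v_{11} = 11 + 1100 + 1980 = 3091.

3091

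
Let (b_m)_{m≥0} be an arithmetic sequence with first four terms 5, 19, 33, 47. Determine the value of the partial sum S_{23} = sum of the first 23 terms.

Common difference d = 14.
b_m = 5 + (m - 0)·14.
b_{22} = 313; S = 23·(5 + 313)/2 = 3657.

3657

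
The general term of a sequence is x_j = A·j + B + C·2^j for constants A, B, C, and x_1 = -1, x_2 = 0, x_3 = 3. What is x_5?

The three given values yield: A + B + 2C = -1; 2A + B + 4C = 0; 3A + B + 8C = 3.
Subtracting the first from the second: A + 2C = 1.
Subtracting the second from the third: A + 4C = 3.
Solving: C = 1, A = -1, then B = -2.
So x_j = -1·j + (-2) + 1·2^j; at j=5 this is 25.

25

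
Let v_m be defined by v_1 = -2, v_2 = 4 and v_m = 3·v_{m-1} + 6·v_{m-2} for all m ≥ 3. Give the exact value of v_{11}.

Iterate the recurrence:
v_3 = 0;  v_4 = 24;  v_5 = 72;  v_6 = 360;  v_7 = 1512;  v_8 = 6696;  v_9 = 29160;  v_{10} = 127656;  v_{11} = 557928.

557928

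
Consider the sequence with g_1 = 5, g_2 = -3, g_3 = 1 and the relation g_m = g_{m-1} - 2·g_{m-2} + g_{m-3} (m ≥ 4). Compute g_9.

Iterate the recurrence:
g_4 = 12, g_5 = 7, g_6 = -16, g_7 = -18, g_8 = 21, g_9 = 41.

41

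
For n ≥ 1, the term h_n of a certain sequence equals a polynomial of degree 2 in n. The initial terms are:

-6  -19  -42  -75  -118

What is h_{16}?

-1251

1st diffs: -13, -23, -33, -43.
2nd diffs: -10, -10, -10 (constant).
So h_n = -5n^2 + 2n - 3.
Evaluating at n = 16 gives h_{16} = -1251.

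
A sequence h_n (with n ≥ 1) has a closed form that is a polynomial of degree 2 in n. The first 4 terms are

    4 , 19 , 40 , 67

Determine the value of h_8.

1st diffs: 15, 21, 27.
2nd diffs: 6, 6 (constant).
So h_n = 3n^2 + 6n - 5.
Evaluating at n = 8 gives h_8 = 235.

235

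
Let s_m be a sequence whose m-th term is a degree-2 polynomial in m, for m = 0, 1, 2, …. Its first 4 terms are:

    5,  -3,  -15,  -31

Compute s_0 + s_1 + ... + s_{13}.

1st diffs: -8, -12, -16.
2nd diffs: -4, -4 (constant).
Newton forward-difference form: s_m = 5 + (-8)·C(m,1) + (-4)·C(m,2).
Continuing: …, -51, -75, -103, -135, …, s_{13} = -411.
Summing m = 0..13 (14 terms) gives -2114.

-2114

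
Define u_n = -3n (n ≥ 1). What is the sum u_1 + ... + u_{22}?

-759

Over n = 1..22: Σn = 253.
Total = (-3)·253 = -759.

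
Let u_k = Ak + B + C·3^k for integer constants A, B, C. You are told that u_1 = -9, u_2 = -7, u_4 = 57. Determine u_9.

At k = 1, 2, 4: A + B + 3C = -9; 2A + B + 9C = -7; 4A + B + 81C = 57.
Subtracting the first from the second: A + 6C = 2.
Subtracting the second from the third: 2A + 72C = 64.
Solving: C = 1, A = -4, then B = -8.
So u_k = -4·k + (-8) + 1·3^k; at k=9 this is 19639.

19639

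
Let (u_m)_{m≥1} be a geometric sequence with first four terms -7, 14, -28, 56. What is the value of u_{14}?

Common ratio r = -2.
u_m = (-7)·(-2)^(m-1).
u_{14} = (-7)·(-2)^13 = 57344.

57344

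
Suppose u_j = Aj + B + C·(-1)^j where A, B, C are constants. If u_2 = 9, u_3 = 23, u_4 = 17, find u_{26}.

The three given values yield: 2A + B + C = 9; 3A + B - C = 23; 4A + B + C = 17.
Subtracting the first from the second: A - 2C = 14.
Subtracting the second from the third: A + 2C = -6.
Solving: C = -5, A = 4, then B = 6.
Hence u_{26} = 4·26 + 6 + (-5)·1 = 105.

105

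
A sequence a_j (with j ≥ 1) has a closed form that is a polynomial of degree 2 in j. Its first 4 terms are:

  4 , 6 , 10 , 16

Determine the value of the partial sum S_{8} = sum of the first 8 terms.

200

1st diffs: 2, 4, 6.
2nd diffs: 2, 2 (constant).
Newton forward-difference form: a_j = 4 + 2·C(j-1,1) + 2·C(j-1,2).
Continuing: 24, 34, 46, 60.
Summing j = 1..8 (8 terms) gives 200.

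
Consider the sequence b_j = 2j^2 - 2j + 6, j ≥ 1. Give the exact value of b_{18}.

b_{18} = 2·18^2 - 2·18 + 6 = 618.

618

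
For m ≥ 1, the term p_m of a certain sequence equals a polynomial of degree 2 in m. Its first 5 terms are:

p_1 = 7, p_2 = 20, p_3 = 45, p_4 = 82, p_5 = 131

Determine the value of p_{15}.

1st diffs: 13, 25, 37, 49.
2nd diffs: 12, 12, 12 (constant).
So p_m = 6m^2 - 5m + 6.
Evaluating at m = 15 gives p_{15} = 1281.

1281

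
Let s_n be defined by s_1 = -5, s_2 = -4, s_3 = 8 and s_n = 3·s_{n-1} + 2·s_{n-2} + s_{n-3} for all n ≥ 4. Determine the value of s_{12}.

s_4 = 11;  s_5 = 45;  s_6 = 165;  s_7 = 596;  s_8 = 2163;  s_9 = 7846;  s_{10} = 28460;  s_{11} = 103235;  s_{12} = 374471.

374471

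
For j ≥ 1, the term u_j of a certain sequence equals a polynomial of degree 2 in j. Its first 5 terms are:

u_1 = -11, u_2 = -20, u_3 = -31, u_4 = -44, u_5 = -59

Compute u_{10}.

-164

1st diffs: -9, -11, -13, -15.
2nd diffs: -2, -2, -2 (constant).
Newton forward-difference form: u_j = -11 + (-9)·C(j-1,1) + (-2)·C(j-1,2).
At j = 10: j-1 = 9, so u_{10} = -11 - 81 - 72 = -164.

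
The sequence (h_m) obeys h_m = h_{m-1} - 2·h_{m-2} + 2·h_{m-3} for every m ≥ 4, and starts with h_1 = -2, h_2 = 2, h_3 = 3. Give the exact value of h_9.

-27

Step forward from the initial values:
h_4 = -5; h_5 = -7; h_6 = 9; h_7 = 13; h_8 = -19; h_9 = -27.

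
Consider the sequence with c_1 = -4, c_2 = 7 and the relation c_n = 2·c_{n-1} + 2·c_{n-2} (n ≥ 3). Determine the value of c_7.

c_3 = 6;  c_4 = 26;  c_5 = 64;  c_6 = 180;  c_7 = 488.

488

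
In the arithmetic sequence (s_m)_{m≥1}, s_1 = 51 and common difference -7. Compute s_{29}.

-145

s_m = 51 + (m - 1)·(-7).
s_{29} = 51 + 28·(-7) = -145.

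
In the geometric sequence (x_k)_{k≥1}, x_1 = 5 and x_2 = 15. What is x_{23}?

156905298045

Common ratio r = 3.
x_k = 5·3^(k-1).
x_{23} = 5·3^22 = 156905298045.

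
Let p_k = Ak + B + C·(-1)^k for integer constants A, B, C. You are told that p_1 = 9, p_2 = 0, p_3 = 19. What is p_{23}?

At k = 1, 2, 3: A + B - C = 9; 2A + B + C = 0; 3A + B - C = 19.
Subtracting the first from the second: A + 2C = -9.
Subtracting the second from the third: A - 2C = 19.
Solving: C = -7, A = 5, then B = -3.
So p_k = 5·k + (-3) + (-7)·(-1)^k; at k=23 this is 119.

119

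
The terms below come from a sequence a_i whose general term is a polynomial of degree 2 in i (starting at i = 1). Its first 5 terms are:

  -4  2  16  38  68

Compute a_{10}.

1st diffs: 6, 14, 22, 30.
2nd diffs: 8, 8, 8 (constant).
So a_i = 4i^2 - 6i - 2.
Evaluating at i = 10 gives a_{10} = 338.

338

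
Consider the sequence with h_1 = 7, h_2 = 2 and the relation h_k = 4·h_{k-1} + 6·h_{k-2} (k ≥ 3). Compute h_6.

h_3 = 50, h_4 = 212, h_5 = 1148, h_6 = 5864.

5864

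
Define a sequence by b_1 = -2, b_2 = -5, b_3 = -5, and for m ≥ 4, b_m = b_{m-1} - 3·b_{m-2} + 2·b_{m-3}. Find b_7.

-38

b_4 = 6  b_5 = 11  b_6 = -17  b_7 = -38.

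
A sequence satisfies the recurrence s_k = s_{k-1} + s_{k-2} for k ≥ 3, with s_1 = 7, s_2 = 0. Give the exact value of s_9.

Step forward from the initial values:
s_3 = 7  s_4 = 7  s_5 = 14  s_6 = 21  s_7 = 35  s_8 = 56  s_9 = 91.

91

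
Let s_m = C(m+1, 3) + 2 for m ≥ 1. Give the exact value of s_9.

122

C(10, 3) = 120, so s_9 = 122.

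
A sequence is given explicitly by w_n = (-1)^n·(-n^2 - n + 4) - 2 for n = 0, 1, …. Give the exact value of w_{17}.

(-1)^17 = -1; -n^2 - n + 4 at n=17 is -302; so w_{17} = 300.

300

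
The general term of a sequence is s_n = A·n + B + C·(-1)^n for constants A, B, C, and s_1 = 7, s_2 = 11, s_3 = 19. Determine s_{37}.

223

The three given values yield: A + B - C = 7; 2A + B + C = 11; 3A + B - C = 19.
Subtracting the first from the second: A + 2C = 4.
Subtracting the second from the third: A - 2C = 8.
Solving: C = -1, A = 6, then B = 0.
Hence s_{37} = 6·37 + 0 + (-1)·(-1) = 223.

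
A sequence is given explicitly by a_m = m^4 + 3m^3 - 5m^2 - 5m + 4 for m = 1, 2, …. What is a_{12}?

25144

a_{12} = 1·12^4 + 3·12^3 - 5·12^2 - 5·12 + 4 = 25144.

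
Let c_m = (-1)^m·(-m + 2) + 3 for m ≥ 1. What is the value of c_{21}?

22

(-1)^21 = -1; -m + 2 at m=21 is -19; so c_{21} = 22.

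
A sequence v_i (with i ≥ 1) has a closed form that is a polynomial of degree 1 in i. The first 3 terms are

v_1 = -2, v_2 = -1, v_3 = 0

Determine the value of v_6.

1st diffs: 1, 1 (constant).
So v_i = i - 3.
Evaluating at i = 6 gives v_6 = 3.

3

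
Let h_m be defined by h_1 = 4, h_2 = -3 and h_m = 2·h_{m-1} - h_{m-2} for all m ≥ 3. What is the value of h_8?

-45

Step forward from the initial values:
h_3 = -10, h_4 = -17, h_5 = -24, h_6 = -31, h_7 = -38, h_8 = -45.
(Characteristic roots are 1 and 1.)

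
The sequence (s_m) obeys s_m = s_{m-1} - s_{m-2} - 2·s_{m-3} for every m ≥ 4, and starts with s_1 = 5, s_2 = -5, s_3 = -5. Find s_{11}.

Step forward from the initial values:
s_4 = -10; s_5 = 5; s_6 = 25; s_7 = 40; s_8 = 5; s_9 = -85; s_{10} = -170; s_{11} = -95.

-95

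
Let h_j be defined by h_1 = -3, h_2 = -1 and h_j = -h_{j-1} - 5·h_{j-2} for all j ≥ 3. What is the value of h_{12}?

h_3 = 16;  h_4 = -11;  h_5 = -69;  h_6 = 124;  h_7 = 221;  h_8 = -841;  h_9 = -264;  h_{10} = 4469;  h_{11} = -3149;  h_{12} = -19196.

-19196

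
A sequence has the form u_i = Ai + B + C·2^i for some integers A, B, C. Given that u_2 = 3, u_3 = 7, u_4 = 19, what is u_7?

231

Plug in i = 2, 3, 4: 2A + B + 4C = 3; 3A + B + 8C = 7; 4A + B + 16C = 19.
Subtracting the first from the second: A + 4C = 4.
Subtracting the second from the third: A + 8C = 12.
Solving: C = 2, A = -4, then B = 3.
Hence u_7 = -4·7 + 3 + 2·128 = 231.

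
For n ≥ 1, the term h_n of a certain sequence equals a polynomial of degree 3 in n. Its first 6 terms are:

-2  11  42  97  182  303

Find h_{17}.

1st diffs: 13, 31, 55, 85, 121.
2nd diffs: 18, 24, 30, 36.
3rd diffs: 6, 6, 6 (constant).
So h_n = n^3 + 3n^2 - 3n - 3.
Evaluating at n = 17 gives h_{17} = 5726.

5726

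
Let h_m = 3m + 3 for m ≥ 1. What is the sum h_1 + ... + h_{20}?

690

Over m = 1..20: Σm = 210.
Total = (3)·210 + (3)·20 = 690.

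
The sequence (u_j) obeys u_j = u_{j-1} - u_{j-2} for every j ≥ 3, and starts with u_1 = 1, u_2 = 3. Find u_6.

Step forward from the initial values:
u_3 = 2  u_4 = -1  u_5 = -3  u_6 = -2.

-2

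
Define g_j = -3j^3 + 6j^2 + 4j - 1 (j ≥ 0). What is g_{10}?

-2361

g_{10} = -3·10^3 + 6·10^2 + 4·10 - 1 = -2361.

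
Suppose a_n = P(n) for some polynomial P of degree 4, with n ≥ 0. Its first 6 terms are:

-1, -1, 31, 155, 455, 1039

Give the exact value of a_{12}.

27191

1st diffs: 0, 32, 124, 300, 584.
2nd diffs: 32, 92, 176, 284.
3rd diffs: 60, 84, 108.
4th diffs: 24, 24 (constant).
Newton forward-difference form: a_n = -1 + 32·C(n,2) + 60·C(n,3) + 24·C(n,4).
At n = 12: n = 12, so a_{12} = -1 + 2112 + 13200 + 11880 = 27191.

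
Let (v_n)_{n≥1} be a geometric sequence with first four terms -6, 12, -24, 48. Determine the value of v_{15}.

-98304

Common ratio r = -2.
v_n = (-6)·(-2)^(n-1).
v_{15} = (-6)·(-2)^14 = -98304.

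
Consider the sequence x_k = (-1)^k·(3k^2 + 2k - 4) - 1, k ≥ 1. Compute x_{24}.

1771

(-1)^24 = 1; 3k^2 + 2k - 4 at k=24 is 1772; so x_{24} = 1771.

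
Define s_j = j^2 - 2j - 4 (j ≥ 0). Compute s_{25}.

571

s_{25} = 1·25^2 - 2·25 - 4 = 571.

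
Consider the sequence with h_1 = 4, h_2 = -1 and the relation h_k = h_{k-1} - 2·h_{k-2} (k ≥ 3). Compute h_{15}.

99

Applying the relation repeatedly:
h_3 = -9;  h_4 = -7;  h_5 = 11;  …;  h_{12} = 65;  h_{13} = -229;  h_{14} = -359;  h_{15} = 99.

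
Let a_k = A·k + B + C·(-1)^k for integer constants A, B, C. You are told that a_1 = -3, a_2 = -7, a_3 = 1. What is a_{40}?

69

At k = 1, 2, 3: A + B - C = -3; 2A + B + C = -7; 3A + B - C = 1.
Subtracting the first from the second: A + 2C = -4.
Subtracting the second from the third: A - 2C = 8.
Solving: C = -3, A = 2, then B = -8.
So a_k = 2·k + (-8) + (-3)·(-1)^k; at k=40 this is 69.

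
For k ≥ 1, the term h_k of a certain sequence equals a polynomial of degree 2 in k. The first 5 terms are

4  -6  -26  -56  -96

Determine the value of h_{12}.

1st diffs: -10, -20, -30, -40.
2nd diffs: -10, -10, -10 (constant).
So h_k = -5k^2 + 5k + 4.
Evaluating at k = 12 gives h_{12} = -656.

-656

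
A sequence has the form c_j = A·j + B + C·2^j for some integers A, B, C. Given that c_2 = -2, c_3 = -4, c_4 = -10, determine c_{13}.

-8168

At j = 2, 3, 4: 2A + B + 4C = -2; 3A + B + 8C = -4; 4A + B + 16C = -10.
Subtracting the first from the second: A + 4C = -2.
Subtracting the second from the third: A + 8C = -6.
Solving: C = -1, A = 2, then B = -2.
Therefore c_{13} = 26 + (-2) + (-1)·8192 = -8168.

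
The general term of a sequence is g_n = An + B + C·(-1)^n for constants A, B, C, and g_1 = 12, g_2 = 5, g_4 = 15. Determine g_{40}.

195

At n = 1, 2, 4: A + B - C = 12; 2A + B + C = 5; 4A + B + C = 15.
Subtracting the first from the second: A + 2C = -7.
Subtracting the second from the third: 2A = 10.
Solving: C = -6, A = 5, then B = 1.
Hence g_{40} = 5·40 + 1 + (-6)·1 = 195.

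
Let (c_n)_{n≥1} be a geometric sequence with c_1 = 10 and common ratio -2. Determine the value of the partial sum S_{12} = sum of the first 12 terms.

-13650

c_n = 10·(-2)^(n-1).
S = 10·((-2)^12 - 1)/(-2 - 1) = 10·(4096 - 1)/(-3) = -13650.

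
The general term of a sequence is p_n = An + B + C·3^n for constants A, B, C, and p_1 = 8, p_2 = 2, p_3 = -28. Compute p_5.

The three given values yield: A + B + 3C = 8; 2A + B + 9C = 2; 3A + B + 27C = -28.
Subtracting the first from the second: A + 6C = -6.
Subtracting the second from the third: A + 18C = -30.
Solving: C = -2, A = 6, then B = 8.
Therefore p_5 = 30 + 8 + (-2)·243 = -448.

-448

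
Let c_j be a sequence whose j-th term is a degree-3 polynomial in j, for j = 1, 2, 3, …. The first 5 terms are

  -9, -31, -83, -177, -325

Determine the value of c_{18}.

-12623

1st diffs: -22, -52, -94, -148.
2nd diffs: -30, -42, -54.
3rd diffs: -12, -12 (constant).
So c_j = -2j^3 - 3j^2 + j - 5.
Evaluating at j = 18 gives c_{18} = -12623.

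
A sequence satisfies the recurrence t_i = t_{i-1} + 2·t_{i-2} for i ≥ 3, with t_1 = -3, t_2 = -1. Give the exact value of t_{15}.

-21847

Compute successive terms:
t_3 = -7  t_4 = -9  t_5 = -23  …  t_{12} = -2729  t_{13} = -5463  t_{14} = -10921  t_{15} = -21847.
(Characteristic roots are 2 and -1.)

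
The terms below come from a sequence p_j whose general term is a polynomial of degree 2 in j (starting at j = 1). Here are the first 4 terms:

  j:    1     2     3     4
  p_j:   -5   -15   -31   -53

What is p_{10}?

-311

1st diffs: -10, -16, -22.
2nd diffs: -6, -6 (constant).
Newton forward-difference form: p_j = -5 + (-10)·C(j-1,1) + (-6)·C(j-1,2).
At j = 10: j-1 = 9, so p_{10} = -5 - 90 - 216 = -311.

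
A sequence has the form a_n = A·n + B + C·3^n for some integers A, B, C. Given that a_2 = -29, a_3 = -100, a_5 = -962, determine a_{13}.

Write the equations: 2A + B + 9C = -29; 3A + B + 27C = -100; 5A + B + 243C = -962.
Subtracting the first from the second: A + 18C = -71.
Subtracting the second from the third: 2A + 216C = -862.
Solving: C = -4, A = 1, then B = 5.
Therefore a_{13} = 13 + 5 + (-4)·1594323 = -6377274.

-6377274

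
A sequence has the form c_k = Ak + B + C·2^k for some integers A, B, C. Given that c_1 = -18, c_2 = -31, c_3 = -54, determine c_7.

-666

Plug in k = 1, 2, 3: A + B + 2C = -18; 2A + B + 4C = -31; 3A + B + 8C = -54.
Subtracting the first from the second: A + 2C = -13.
Subtracting the second from the third: A + 4C = -23.
Solving: C = -5, A = -3, then B = -5.
Therefore c_7 = -21 + (-5) + (-5)·128 = -666.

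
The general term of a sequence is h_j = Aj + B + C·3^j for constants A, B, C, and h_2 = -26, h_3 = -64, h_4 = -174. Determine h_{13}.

-3188676

The three given values yield: 2A + B + 9C = -26; 3A + B + 27C = -64; 4A + B + 81C = -174.
Subtracting the first from the second: A + 18C = -38.
Subtracting the second from the third: A + 54C = -110.
Solving: C = -2, A = -2, then B = -4.
Hence h_{13} = -2·13 + (-4) + (-2)·1594323 = -3188676.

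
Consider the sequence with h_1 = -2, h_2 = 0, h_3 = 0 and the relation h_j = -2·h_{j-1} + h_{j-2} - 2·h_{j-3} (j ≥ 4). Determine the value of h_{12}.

h_4 = 4;  h_5 = -8;  h_6 = 20;  h_7 = -56;  h_8 = 148;  h_9 = -392;  h_{10} = 1044;  h_{11} = -2776;  h_{12} = 7380.

7380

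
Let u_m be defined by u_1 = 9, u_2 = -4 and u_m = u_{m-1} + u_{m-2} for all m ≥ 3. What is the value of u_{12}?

Applying the relation repeatedly:
u_3 = 5  u_4 = 1  u_5 = 6  u_6 = 7  u_7 = 13  u_8 = 20  u_9 = 33  u_{10} = 53  u_{11} = 86  u_{12} = 139.

139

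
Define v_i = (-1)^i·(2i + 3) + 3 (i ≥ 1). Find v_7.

(-1)^7 = -1; 2i + 3 at i=7 is 17; so v_7 = -14.

-14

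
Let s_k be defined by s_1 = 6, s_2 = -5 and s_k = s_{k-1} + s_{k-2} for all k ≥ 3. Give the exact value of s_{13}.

s_3 = 1, s_4 = -4, s_5 = -3, …, s_{10} = -44, s_{11} = -71, s_{12} = -115, s_{13} = -186.

-186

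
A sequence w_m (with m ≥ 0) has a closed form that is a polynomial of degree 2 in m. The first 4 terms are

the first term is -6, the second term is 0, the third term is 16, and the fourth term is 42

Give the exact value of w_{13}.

852

1st diffs: 6, 16, 26.
2nd diffs: 10, 10 (constant).
Newton forward-difference form: w_m = -6 + 6·C(m,1) + 10·C(m,2).
At m = 13: m = 13, so w_{13} = -6 + 78 + 780 = 852.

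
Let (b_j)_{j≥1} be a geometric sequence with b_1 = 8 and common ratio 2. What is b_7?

b_j = 8·2^(j-1).
b_7 = 8·2^6 = 512.

512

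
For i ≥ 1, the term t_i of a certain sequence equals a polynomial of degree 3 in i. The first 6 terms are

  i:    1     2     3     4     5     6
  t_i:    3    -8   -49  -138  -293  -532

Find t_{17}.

1st diffs: -11, -41, -89, -155, -239.
2nd diffs: -30, -48, -66, -84.
3rd diffs: -18, -18, -18 (constant).
Newton forward-difference form: t_i = 3 + (-11)·C(i-1,1) + (-30)·C(i-1,2) + (-18)·C(i-1,3).
At i = 17: i-1 = 16, so t_{17} = 3 - 176 - 3600 - 10080 = -13853.

-13853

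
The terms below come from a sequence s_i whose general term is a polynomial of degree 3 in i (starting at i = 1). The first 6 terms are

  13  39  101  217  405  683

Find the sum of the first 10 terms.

9400

1st diffs: 26, 62, 116, 188, 278.
2nd diffs: 36, 54, 72, 90.
3rd diffs: 18, 18, 18 (constant).
Newton forward-difference form: s_i = 13 + 26·C(i-1,1) + 36·C(i-1,2) + 18·C(i-1,3).
Continuing: 1069, 1581, 2237, 3055.
Summing i = 1..10 (10 terms) gives 9400.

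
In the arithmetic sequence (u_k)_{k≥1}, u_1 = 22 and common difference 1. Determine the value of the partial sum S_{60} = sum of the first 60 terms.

u_k = 22 + (k - 1)·1.
u_{60} = 81; S = 60·(22 + 81)/2 = 3090.

3090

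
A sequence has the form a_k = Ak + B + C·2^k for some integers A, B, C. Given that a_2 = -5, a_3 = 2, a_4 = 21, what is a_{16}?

196521

Write the equations: 2A + B + 4C = -5; 3A + B + 8C = 2; 4A + B + 16C = 21.
Subtracting the first from the second: A + 4C = 7.
Subtracting the second from the third: A + 8C = 19.
Solving: C = 3, A = -5, then B = -7.
So a_k = -5·k + (-7) + 3·2^k; at k=16 this is 196521.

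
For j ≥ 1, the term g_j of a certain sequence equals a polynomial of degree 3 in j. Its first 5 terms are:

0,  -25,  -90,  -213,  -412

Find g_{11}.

-4210

1st diffs: -25, -65, -123, -199.
2nd diffs: -40, -58, -76.
3rd diffs: -18, -18 (constant).
So g_j = -3j^3 - 2j^2 + 2j + 3.
Evaluating at j = 11 gives g_{11} = -4210.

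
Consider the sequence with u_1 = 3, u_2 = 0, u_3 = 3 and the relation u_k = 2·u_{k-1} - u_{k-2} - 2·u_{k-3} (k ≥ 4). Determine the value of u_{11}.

171

Step forward from the initial values:
u_4 = 0, u_5 = -3, u_6 = -12, u_7 = -21, u_8 = -24, u_9 = -3, u_{10} = 60, u_{11} = 171.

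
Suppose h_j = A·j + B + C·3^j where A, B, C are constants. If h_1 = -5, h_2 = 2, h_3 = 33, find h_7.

4333

Plug in j = 1, 2, 3: A + B + 3C = -5; 2A + B + 9C = 2; 3A + B + 27C = 33.
Subtracting the first from the second: A + 6C = 7.
Subtracting the second from the third: A + 18C = 31.
Solving: C = 2, A = -5, then B = -6.
So h_j = -5·j + (-6) + 2·3^j; at j=7 this is 4333.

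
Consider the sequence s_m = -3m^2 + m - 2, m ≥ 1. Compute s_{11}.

s_{11} = -3·11^2 + 1·11 - 2 = -354.

-354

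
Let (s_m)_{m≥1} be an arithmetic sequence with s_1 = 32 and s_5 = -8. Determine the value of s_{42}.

-378

Common difference d = (-8 - 32) / (5 - 1) = -10.
s_m = 32 + (m - 1)·(-10).
s_{42} = 32 + 41·(-10) = -378.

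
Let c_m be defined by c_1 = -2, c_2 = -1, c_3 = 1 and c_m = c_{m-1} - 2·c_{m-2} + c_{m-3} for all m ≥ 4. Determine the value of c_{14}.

-26

c_4 = 1;  c_5 = -2;  c_6 = -3;  …;  c_{11} = -3;  c_{12} = 18;  c_{13} = 13;  c_{14} = -26.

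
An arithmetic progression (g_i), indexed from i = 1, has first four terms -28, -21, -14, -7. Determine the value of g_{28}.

161

Common difference d = 7.
g_i = -28 + (i - 1)·7.
g_{28} = -28 + 27·7 = 161.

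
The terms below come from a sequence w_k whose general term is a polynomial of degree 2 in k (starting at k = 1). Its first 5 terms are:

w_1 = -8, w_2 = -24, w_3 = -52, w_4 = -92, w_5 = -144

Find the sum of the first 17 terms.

-10472

1st diffs: -16, -28, -40, -52.
2nd diffs: -12, -12, -12 (constant).
So w_k = -6k^2 + 2k - 4.
Continuing: …, -208, -284, -372, -472, …, w_{17} = -1704.
Summing k = 1..17 (17 terms) gives -10472.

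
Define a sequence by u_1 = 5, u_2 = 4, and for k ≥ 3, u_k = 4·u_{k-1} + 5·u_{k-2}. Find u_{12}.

73242184

Applying the relation repeatedly:
u_3 = 41;  u_4 = 184;  u_5 = 941;  u_6 = 4684;  u_7 = 23441;  u_8 = 117184;  u_9 = 585941;  u_{10} = 2929684;  u_{11} = 14648441;  u_{12} = 73242184.
(Characteristic roots are 5 and -1.)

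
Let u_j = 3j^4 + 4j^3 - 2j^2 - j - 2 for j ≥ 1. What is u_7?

u_7 = 3·7^4 + 4·7^3 - 2·7^2 - 1·7 - 2 = 8468.

8468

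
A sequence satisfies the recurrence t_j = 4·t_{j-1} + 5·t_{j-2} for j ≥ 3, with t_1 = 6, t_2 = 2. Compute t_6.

4162

t_3 = 38;  t_4 = 162;  t_5 = 838;  t_6 = 4162.
(Characteristic roots are 5 and -1.)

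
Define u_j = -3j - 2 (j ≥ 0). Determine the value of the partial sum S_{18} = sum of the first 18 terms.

Over j = 0..17: Σj = 153.
Total = (-3)·153 + (-2)·18 = -495.

-495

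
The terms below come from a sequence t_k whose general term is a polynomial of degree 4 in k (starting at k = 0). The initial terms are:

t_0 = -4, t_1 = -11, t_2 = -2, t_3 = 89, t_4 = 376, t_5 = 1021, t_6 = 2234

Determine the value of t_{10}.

18646

1st diffs: -7, 9, 91, 287, 645, 1213.
2nd diffs: 16, 82, 196, 358, 568.
3rd diffs: 66, 114, 162, 210.
4th diffs: 48, 48, 48 (constant).
Newton forward-difference form: t_k = -4 + (-7)·C(k,1) + 16·C(k,2) + 66·C(k,3) + 48·C(k,4).
At k = 10: k = 10, so t_{10} = -4 - 70 + 720 + 7920 + 10080 = 18646.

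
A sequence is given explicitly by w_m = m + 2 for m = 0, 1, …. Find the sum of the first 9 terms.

Over m = 0..8: Σm = 36.
Total = (1)·36 + (2)·9 = 54.

54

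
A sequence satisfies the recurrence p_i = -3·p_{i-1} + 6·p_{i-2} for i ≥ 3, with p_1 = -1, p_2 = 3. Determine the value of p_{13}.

p_3 = -15;  p_4 = 63;  p_5 = -279;  …;  p_{10} = 444447;  p_{11} = -1943271;  p_{12} = 8496495;  p_{13} = -37149111.

-37149111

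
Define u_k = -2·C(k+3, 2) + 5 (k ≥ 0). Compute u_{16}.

-337

C(19, 2) = 171, so u_{16} = -337.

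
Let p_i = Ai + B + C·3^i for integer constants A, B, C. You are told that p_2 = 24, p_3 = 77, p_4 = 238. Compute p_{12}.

1594310

The three given values yield: 2A + B + 9C = 24; 3A + B + 27C = 77; 4A + B + 81C = 238.
Subtracting the first from the second: A + 18C = 53.
Subtracting the second from the third: A + 54C = 161.
Solving: C = 3, A = -1, then B = -1.
Therefore p_{12} = -12 + (-1) + 3·531441 = 1594310.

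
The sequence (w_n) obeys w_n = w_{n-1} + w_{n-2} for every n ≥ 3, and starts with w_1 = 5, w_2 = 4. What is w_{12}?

631

w_3 = 9; w_4 = 13; w_5 = 22; w_6 = 35; w_7 = 57; w_8 = 92; w_9 = 149; w_{10} = 241; w_{11} = 390; w_{12} = 631.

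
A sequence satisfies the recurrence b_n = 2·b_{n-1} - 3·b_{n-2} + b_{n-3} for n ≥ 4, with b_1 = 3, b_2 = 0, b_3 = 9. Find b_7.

Compute successive terms:
b_4 = 21;  b_5 = 15;  b_6 = -24;  b_7 = -72.

-72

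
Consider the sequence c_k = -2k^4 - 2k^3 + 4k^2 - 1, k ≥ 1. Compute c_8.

-8961

c_8 = -2·8^4 - 2·8^3 + 4·8^2 - 1 = -8961.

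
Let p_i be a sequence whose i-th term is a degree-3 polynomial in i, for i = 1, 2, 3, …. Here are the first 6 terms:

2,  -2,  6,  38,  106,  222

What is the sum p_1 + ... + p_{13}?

11726

1st diffs: -4, 8, 32, 68, 116.
2nd diffs: 12, 24, 36, 48.
3rd diffs: 12, 12, 12 (constant).
Newton forward-difference form: p_i = 2 + (-4)·C(i-1,1) + 12·C(i-1,2) + 12·C(i-1,3).
Continuing: …, 398, 646, 978, 1406, …, p_{13} = 3386.
Summing i = 1..13 (13 terms) gives 11726.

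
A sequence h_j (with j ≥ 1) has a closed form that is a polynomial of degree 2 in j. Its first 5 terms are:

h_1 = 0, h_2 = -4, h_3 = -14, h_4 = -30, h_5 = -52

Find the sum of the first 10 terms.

1st diffs: -4, -10, -16, -22.
2nd diffs: -6, -6, -6 (constant).
Newton forward-difference form: h_j = (-4)·C(j-1,1) + (-6)·C(j-1,2).
Continuing: …, -80, -114, -154, -200, …, h_{10} = -252.
Summing j = 1..10 (10 terms) gives -900.

-900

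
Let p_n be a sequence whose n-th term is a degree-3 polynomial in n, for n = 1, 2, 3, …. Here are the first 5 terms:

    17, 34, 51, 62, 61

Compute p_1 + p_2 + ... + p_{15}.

1st diffs: 17, 17, 11, -1.
2nd diffs: 0, -6, -12.
3rd diffs: -6, -6 (constant).
So p_n = -n^3 + 6n^2 + 6n + 6.
Continuing: …, 42, -1, -74, -183, …, p_{15} = -1929.
Summing n = 1..15 (15 terms) gives -6150.

-6150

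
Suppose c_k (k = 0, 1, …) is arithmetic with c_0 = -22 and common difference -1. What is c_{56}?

-78

c_k = -22 + (k - 0)·(-1).
c_{56} = -22 + 56·(-1) = -78.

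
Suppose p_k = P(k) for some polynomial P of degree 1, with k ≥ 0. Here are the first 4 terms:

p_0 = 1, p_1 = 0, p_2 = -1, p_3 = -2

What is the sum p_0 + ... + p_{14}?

1st diffs: -1, -1, -1 (constant).
So p_k = -k + 1.
Continuing: …, -3, -4, -5, -6, …, p_{14} = -13.
Summing k = 0..14 (15 terms) gives -90.

-90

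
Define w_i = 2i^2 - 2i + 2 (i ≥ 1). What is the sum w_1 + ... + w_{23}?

Over i = 1..23: Σi = 276, Σi² = 4324.
Total = (2)·4324 + (-2)·276 + (2)·23 = 8142.

8142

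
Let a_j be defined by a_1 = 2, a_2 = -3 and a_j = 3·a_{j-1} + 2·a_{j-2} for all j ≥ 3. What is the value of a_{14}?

-6753477

Compute successive terms:
a_3 = -5  a_4 = -21  a_5 = -73  …  a_{11} = -149489  a_{12} = -532413  a_{13} = -1896217  a_{14} = -6753477.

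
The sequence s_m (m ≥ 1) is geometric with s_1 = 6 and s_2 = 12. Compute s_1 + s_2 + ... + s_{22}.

Common ratio r = 2.
s_m = 6·2^(m-1).
S = 6·(2^22 - 1)/(2 - 1) = 6·(4194304 - 1)/(1) = 25165818.

25165818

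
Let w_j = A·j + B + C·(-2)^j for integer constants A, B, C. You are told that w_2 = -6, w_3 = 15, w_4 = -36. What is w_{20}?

Plug in j = 2, 3, 4: 2A + B + 4C = -6; 3A + B - 8C = 15; 4A + B + 16C = -36.
Subtracting the first from the second: A - 12C = 21.
Subtracting the second from the third: A + 24C = -51.
Solving: C = -2, A = -3, then B = 8.
Therefore w_{20} = -60 + 8 + (-2)·1048576 = -2097204.

-2097204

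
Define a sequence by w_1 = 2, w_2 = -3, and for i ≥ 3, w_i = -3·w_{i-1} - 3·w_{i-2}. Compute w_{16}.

w_3 = 3  w_4 = 0  w_5 = -9  …  w_{13} = 1458  w_{14} = -2187  w_{15} = 2187  w_{16} = 0.

0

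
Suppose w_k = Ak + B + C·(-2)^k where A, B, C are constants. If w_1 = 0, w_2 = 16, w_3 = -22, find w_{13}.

At k = 1, 2, 3: A + B - 2C = 0; 2A + B + 4C = 16; 3A + B - 8C = -22.
Subtracting the first from the second: A + 6C = 16.
Subtracting the second from the third: A - 12C = -38.
Solving: C = 3, A = -2, then B = 8.
Therefore w_{13} = -26 + 8 + 3·(-8192) = -24594.

-24594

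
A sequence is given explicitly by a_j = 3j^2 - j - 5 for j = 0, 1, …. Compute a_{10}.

a_{10} = 3·10^2 - 1·10 - 5 = 285.

285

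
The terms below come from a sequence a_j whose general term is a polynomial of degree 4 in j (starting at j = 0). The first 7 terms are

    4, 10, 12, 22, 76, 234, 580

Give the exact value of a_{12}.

14332

1st diffs: 6, 2, 10, 54, 158, 346.
2nd diffs: -4, 8, 44, 104, 188.
3rd diffs: 12, 36, 60, 84.
4th diffs: 24, 24, 24 (constant).
So a_j = j^4 - 4j^3 + 3j^2 + 6j + 4.
Evaluating at j = 12 gives a_{12} = 14332.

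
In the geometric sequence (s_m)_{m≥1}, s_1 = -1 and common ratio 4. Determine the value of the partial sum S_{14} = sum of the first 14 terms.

-89478485

s_m = (-1)·4^(m-1).
S = (-1)·(4^14 - 1)/(4 - 1) = (-1)·(268435456 - 1)/(3) = -89478485.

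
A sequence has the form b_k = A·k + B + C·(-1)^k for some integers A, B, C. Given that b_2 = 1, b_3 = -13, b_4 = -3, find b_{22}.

Write the equations: 2A + B + C = 1; 3A + B - C = -13; 4A + B + C = -3.
Subtracting the first from the second: A - 2C = -14.
Subtracting the second from the third: A + 2C = 10.
Solving: C = 6, A = -2, then B = -1.
Therefore b_{22} = -44 + (-1) + 6·1 = -39.

-39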